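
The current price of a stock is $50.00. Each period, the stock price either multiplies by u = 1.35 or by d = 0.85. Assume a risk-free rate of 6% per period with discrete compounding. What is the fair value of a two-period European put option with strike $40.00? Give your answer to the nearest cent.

Risk-neutral probability p = (1 + 0.06 − 0.85)/(1.35 − 0.85) = 0.2100/0.5000 = 0.4200
Terminal stock prices: S_uu = 91.13, S_ud = 57.38, S_dd = 36.12
Terminal payoffs (K − S): max(-51.13, 0) = 0, max(-17.38, 0) = 0, max(3.875, 0) = 3.875
Node u (S = 67.5): V_u = 1/1.06·[0.4200·0.0000 + 0.5800·0.0000] = 0.0000
Node d (S = 42.5): V_d = 1/1.06·[0.4200·0.0000 + 0.5800·3.8750] = 2.1203
Node 0 (S = 50): V_0 = 1/1.06·[0.4200·0.0000 + 0.5800·2.1203] = 1.1602

$1.16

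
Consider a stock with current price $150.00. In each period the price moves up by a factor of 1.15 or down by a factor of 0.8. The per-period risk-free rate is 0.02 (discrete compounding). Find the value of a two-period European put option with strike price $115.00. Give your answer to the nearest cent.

Risk-neutral probability p = (1 + 0.02 − 0.8)/(1.15 − 0.8) = 0.2200/0.3500 = 0.6286
Terminal stock prices: S_uu = 198.4, S_ud = 138, S_dd = 96
Terminal payoffs (K − S): max(-83.37, 0) = 0, max(-23, 0) = 0, max(19, 0) = 19
Node u (S = 172.5): V_u = 1/1.02·[0.6286·0.0000 + 0.3714·0.0000] = 0.0000
Node d (S = 120): V_d = 1/1.02·[0.6286·0.0000 + 0.3714·19.0000] = 6.9188
Node 0 (S = 150): V_0 = 1/1.02·[0.6286·0.0000 + 0.3714·6.9188] = 2.5194

$2.52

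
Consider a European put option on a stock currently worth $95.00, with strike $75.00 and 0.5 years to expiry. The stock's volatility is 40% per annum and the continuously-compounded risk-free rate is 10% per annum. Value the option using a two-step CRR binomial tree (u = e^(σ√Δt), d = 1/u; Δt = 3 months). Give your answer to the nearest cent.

$2.55

CRR parameters: u = e^(σ√Δt) = e^(0.4·√0.25) = 1.2214, d = 1/u = 0.8187
Per-period rate: rΔt = 0.1·0.25 = 0.025, so R = e^0.025 = 1.0253
Risk-neutral probability p = (e^0.025 − 0.8187)/(1.2214 − 0.8187) = 0.2066/0.4027 = 0.5130
Terminal stock prices: S_uu = 141.7, S_ud = 95, S_dd = 63.68
Terminal payoffs (K − S): max(-66.72, 0) = 0, max(-20, 0) = 0, max(11.32, 0) = 11.32
Node u (S = 116): V_u = e^(−0.025)·[0.5130·0.0000 + 0.4870·0.0000] = 0.0000
Node d (S = 77.78): V_d = e^(−0.025)·[0.5130·0.0000 + 0.4870·11.3196] = 5.3762
Node 0 (S = 95): V_0 = e^(−0.025)·[0.5130·0.0000 + 0.4870·5.3762] = 2.5534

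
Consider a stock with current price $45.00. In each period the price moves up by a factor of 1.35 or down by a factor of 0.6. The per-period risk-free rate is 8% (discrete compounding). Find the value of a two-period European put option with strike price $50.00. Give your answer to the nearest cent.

Risk-neutral probability p = (1 + 0.08 − 0.6)/(1.35 − 0.6) = 0.4800/0.7500 = 0.6400
Terminal stock prices: S_uu = 82.01, S_ud = 36.45, S_dd = 16.2
Terminal payoffs (K − S): max(-32.01, 0) = 0, max(13.55, 0) = 13.55, max(33.8, 0) = 33.8
Node u (S = 60.75): V_u = 1/1.08·[0.6400·0.0000 + 0.3600·13.5500] = 4.5167
Node d (S = 27): V_d = 1/1.08·[0.6400·13.5500 + 0.3600·33.8000] = 19.2963
Node 0 (S = 45): V_0 = 1/1.08·[0.6400·4.5167 + 0.3600·19.2963] = 9.1086

$9.11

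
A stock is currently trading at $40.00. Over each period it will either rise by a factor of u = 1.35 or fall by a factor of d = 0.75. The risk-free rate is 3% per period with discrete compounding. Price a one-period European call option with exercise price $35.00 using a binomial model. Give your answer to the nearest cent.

$8.61

Risk-neutral probability p = (1 + 0.03 − 0.75)/(1.35 − 0.75) = 0.2800/0.6000 = 0.4667
Terminal stock prices: S_u = 54, S_d = 30
Terminal payoffs (S − K): max(19, 0) = 19, max(-5, 0) = 0
Node 0 (S = 40): V_0 = 1/1.03·[0.4667·19.0000 + 0.5333·0.0000] = 8.6084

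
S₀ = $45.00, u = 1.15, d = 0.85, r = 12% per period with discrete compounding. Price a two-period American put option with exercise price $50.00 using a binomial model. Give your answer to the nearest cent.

$5.00

Risk-neutral probability p = (1 + 0.12 − 0.85)/(1.15 − 0.85) = 0.2700/0.3000 = 0.9000
Terminal stock prices: S_uu = 59.51, S_ud = 43.99, S_dd = 32.51
Terminal payoffs (K − S): max(-9.512, 0) = 0, max(6.013, 0) = 6.013, max(17.49, 0) = 17.49
Node u (S = 51.75): continuation = 1/1.12·[0.9000·0.0000 + 0.1000·6.0125] = 0.5368; exercise value = 0.0000 ≤ continuation, so V_u = 0.5368
Node d (S = 38.25): continuation = 1/1.12·[0.9000·6.0125 + 0.1000·17.4875] = 6.3929; exercise value = 11.7500 > continuation, so V_d = 11.7500 (exercise)
Node 0 (S = 45): continuation = 1/1.12·[0.9000·0.5368 + 0.1000·11.7500] = 1.4805; exercise value = 5.0000 > continuation, so V_0 = 5.0000 (exercise)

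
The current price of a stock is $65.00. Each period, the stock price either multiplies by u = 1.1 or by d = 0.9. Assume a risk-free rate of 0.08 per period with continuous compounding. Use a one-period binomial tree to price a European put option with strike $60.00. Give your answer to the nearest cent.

Risk-neutral probability p = (e^0.08 − 0.9)/(1.1 − 0.9) = 0.1833/0.2000 = 0.9164
Terminal stock prices: S_u = 71.5, S_d = 58.5
Terminal payoffs (K − S): max(-11.5, 0) = 0, max(1.5, 0) = 1.5
Node 0 (S = 65): V_0 = e^(−0.08)·[0.9164·0.0000 + 0.0836·1.5000] = 0.1157

$0.12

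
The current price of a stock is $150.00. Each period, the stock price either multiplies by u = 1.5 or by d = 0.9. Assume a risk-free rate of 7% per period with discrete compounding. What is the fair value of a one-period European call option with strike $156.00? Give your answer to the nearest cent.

$18.27

Risk-neutral probability p = (1 + 0.07 − 0.9)/(1.5 − 0.9) = 0.1700/0.6000 = 0.2833
Terminal stock prices: S_u = 225, S_d = 135
Terminal payoffs (S − K): max(69, 0) = 69, max(-21, 0) = 0
Node 0 (S = 150): V_0 = 1/1.07·[0.2833·69.0000 + 0.7167·0.0000] = 18.2710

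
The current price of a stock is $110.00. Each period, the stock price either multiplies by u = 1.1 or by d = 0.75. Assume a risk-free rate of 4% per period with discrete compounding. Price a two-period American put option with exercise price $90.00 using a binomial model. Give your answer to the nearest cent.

Risk-neutral probability p = (1 + 0.04 − 0.75)/(1.1 − 0.75) = 0.2900/0.3500 = 0.8286
Terminal stock prices: S_uu = 133.1, S_ud = 90.75, S_dd = 61.88
Terminal payoffs (K − S): max(-43.1, 0) = 0, max(-0.75, 0) = 0, max(28.12, 0) = 28.12
Node u (S = 121): continuation = 1/1.04·[0.8286·0.0000 + 0.1714·0.0000] = 0.0000; exercise value = 0.0000 ≤ continuation, so V_u = 0.0000
Node d (S = 82.5): continuation = 1/1.04·[0.8286·0.0000 + 0.1714·28.1250] = 4.6360; exercise value = 7.5000 > continuation, so V_d = 7.5000 (exercise)
Node 0 (S = 110): continuation = 1/1.04·[0.8286·0.0000 + 0.1714·7.5000] = 1.2363; exercise value = 0.0000 ≤ continuation, so V_0 = 1.2363

$1.24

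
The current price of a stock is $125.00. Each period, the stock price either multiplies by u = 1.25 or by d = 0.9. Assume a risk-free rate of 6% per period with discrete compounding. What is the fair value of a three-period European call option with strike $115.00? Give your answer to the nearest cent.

$31.65

Risk-neutral probability p = (1 + 0.06 − 0.9)/(1.25 − 0.9) = 0.1600/0.3500 = 0.4571
Terminal stock prices: S_uuu = 244.1, S_uud = 175.8, S_udd = 126.6, S_ddd = 91.13
Terminal payoffs (S − K): max(129.1, 0) = 129.1, max(60.78, 0) = 60.78, max(11.56, 0) = 11.56, max(-23.87, 0) = 0
Node uu (S = 195.3): V_uu = 1/1.06·[0.4571·129.1406 + 0.5429·60.7812] = 86.8219
Node ud (S = 140.6): V_ud = 1/1.06·[0.4571·60.7812 + 0.5429·11.5625] = 32.1344
Node dd (S = 101.2): V_dd = 1/1.06·[0.4571·11.5625 + 0.5429·0.0000] = 4.9865
Node u (S = 156.2): V_u = 1/1.06·[0.4571·86.8219 + 0.5429·32.1344] = 53.9004
Node d (S = 112.5): V_d = 1/1.06·[0.4571·32.1344 + 0.5429·4.9865] = 16.4123
Node 0 (S = 125): V_0 = 1/1.06·[0.4571·53.9004 + 0.5429·16.4123] = 31.6507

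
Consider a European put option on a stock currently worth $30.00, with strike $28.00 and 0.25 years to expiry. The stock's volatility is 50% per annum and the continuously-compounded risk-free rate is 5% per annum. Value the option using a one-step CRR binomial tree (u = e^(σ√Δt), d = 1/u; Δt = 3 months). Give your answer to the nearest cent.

CRR parameters: u = e^(σ√Δt) = e^(0.5·√0.25) = 1.2840, d = 1/u = 0.7788
Per-period rate: rΔt = 0.05·0.25 = 0.0125, so R = e^0.0125 = 1.0126
Risk-neutral probability p = (e^0.0125 − 0.7788)/(1.2840 − 0.7788) = 0.2338/0.5052 = 0.4627
Terminal stock prices: S_u = 38.52, S_d = 23.36
Terminal payoffs (K − S): max(-10.52, 0) = 0, max(4.636, 0) = 4.636
Node 0 (S = 30): V_0 = e^(−0.0125)·[0.4627·0.0000 + 0.5373·4.6360] = 2.4599

$2.46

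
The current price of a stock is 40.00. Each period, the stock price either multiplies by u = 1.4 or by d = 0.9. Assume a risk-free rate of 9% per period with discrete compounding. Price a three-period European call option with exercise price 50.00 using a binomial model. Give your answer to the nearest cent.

Risk-neutral probability p = (1 + 0.09 − 0.9)/(1.4 − 0.9) = 0.1900/0.5000 = 0.3800
Terminal stock prices: S_uuu = 109.8, S_uud = 70.56, S_udd = 45.36, S_ddd = 29.16
Terminal payoffs (S − K): max(59.76, 0) = 59.76, max(20.56, 0) = 20.56, max(-4.64, 0) = 0, max(-20.84, 0) = 0
Node uu (S = 78.4): V_uu = 1/1.09·[0.3800·59.7600 + 0.6200·20.5600] = 32.5284
Node ud (S = 50.4): V_ud = 1/1.09·[0.3800·20.5600 + 0.6200·0.0000] = 7.1677
Node dd (S = 32.4): V_dd = 1/1.09·[0.3800·0.0000 + 0.6200·0.0000] = 0.0000
Node u (S = 56): V_u = 1/1.09·[0.3800·32.5284 + 0.6200·7.1677] = 15.4172
Node d (S = 36): V_d = 1/1.09·[0.3800·7.1677 + 0.6200·0.0000] = 2.4988
Node 0 (S = 40): V_0 = 1/1.09·[0.3800·15.4172 + 0.6200·2.4988] = 6.7962

6.80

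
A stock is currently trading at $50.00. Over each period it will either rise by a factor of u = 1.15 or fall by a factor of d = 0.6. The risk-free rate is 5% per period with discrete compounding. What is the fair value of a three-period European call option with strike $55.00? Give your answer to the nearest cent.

$9.96

Risk-neutral probability p = (1 + 0.05 − 0.6)/(1.15 − 0.6) = 0.4500/0.5500 = 0.8182
Terminal stock prices: S_uuu = 76.04, S_uud = 39.67, S_udd = 20.7, S_ddd = 10.8
Terminal payoffs (S − K): max(21.04, 0) = 21.04, max(-15.33, 0) = 0, max(-34.3, 0) = 0, max(-44.2, 0) = 0
Node uu (S = 66.12): V_uu = 1/1.05·[0.8182·21.0437 + 0.1818·0.0000] = 16.3977
Node ud (S = 34.5): V_ud = 1/1.05·[0.8182·0.0000 + 0.1818·0.0000] = 0.0000
Node dd (S = 18): V_dd = 1/1.05·[0.8182·0.0000 + 0.1818·0.0000] = 0.0000
Node u (S = 57.5): V_u = 1/1.05·[0.8182·16.3977 + 0.1818·0.0000] = 12.7774
Node d (S = 30): V_d = 1/1.05·[0.8182·0.0000 + 0.1818·0.0000] = 0.0000
Node 0 (S = 50): V_0 = 1/1.05·[0.8182·12.7774 + 0.1818·0.0000] = 9.9565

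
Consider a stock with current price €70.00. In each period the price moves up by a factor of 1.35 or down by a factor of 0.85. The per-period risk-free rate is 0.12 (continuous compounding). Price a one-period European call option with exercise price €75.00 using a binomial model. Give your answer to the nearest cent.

Risk-neutral probability p = (e^0.12 − 0.85)/(1.35 − 0.85) = 0.2775/0.5000 = 0.5550
Terminal stock prices: S_u = 94.5, S_d = 59.5
Terminal payoffs (S − K): max(19.5, 0) = 19.5, max(-15.5, 0) = 0
Node 0 (S = 70): V_0 = e^(−0.12)·[0.5550·19.5000 + 0.4450·0.0000] = 9.5986

€9.60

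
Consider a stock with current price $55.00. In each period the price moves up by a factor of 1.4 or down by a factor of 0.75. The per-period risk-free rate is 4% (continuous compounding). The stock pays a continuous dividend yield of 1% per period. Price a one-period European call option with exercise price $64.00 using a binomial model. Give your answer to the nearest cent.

Per-period risk-free factor R = e^0.04 = 1.0408; dividend-adjusted growth = e^(0.04−0.01) = 1.0305.
Risk-neutral probability p = (1.0305 − 0.75)/(1.4 − 0.75) = 0.2805/0.6500 = 0.4315
Terminal stock prices: S_u = 77, S_d = 41.25
Terminal payoffs (S − K): max(13, 0) = 13, max(-22.75, 0) = 0
Node 0 (S = 55): V_0 = e^(−0.04)·[0.4315·13.0000 + 0.5685·0.0000] = 5.3892

$5.39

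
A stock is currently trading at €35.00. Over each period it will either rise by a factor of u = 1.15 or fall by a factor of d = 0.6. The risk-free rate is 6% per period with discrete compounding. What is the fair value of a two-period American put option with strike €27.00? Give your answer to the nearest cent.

€1.27

Risk-neutral probability p = (1 + 0.06 − 0.6)/(1.15 − 0.6) = 0.4600/0.5500 = 0.8364
Terminal stock prices: S_uu = 46.29, S_ud = 24.15, S_dd = 12.6
Terminal payoffs (K − S): max(-19.29, 0) = 0, max(2.85, 0) = 2.85, max(14.4, 0) = 14.4
Node u (S = 40.25): continuation = 1/1.06·[0.8364·0.0000 + 0.1636·2.8500] = 0.4400; exercise value = 0.0000 ≤ continuation, so V_u = 0.4400
Node d (S = 21): continuation = 1/1.06·[0.8364·2.8500 + 0.1636·14.4000] = 4.4717; exercise value = 6.0000 > continuation, so V_d = 6.0000 (exercise)
Node 0 (S = 35): continuation = 1/1.06·[0.8364·0.4400 + 0.1636·6.0000] = 1.2734; exercise value = 0.0000 ≤ continuation, so V_0 = 1.2734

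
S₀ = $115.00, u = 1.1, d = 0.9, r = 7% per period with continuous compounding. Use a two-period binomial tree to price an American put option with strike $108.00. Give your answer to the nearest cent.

Risk-neutral probability p = (e^0.07 − 0.9)/(1.1 − 0.9) = 0.1725/0.2000 = 0.8625
Terminal stock prices: S_uu = 139.2, S_ud = 113.9, S_dd = 93.15
Terminal payoffs (K − S): max(-31.15, 0) = 0, max(-5.85, 0) = 0, max(14.85, 0) = 14.85
Node u (S = 126.5): continuation = e^(−0.07)·[0.8625·0.0000 + 0.1375·0.0000] = 0.0000; exercise value = 0.0000 ≤ continuation, so V_u = 0.0000
Node d (S = 103.5): continuation = e^(−0.07)·[0.8625·0.0000 + 0.1375·14.8500] = 1.9033; exercise value = 4.5000 > continuation, so V_d = 4.5000 (exercise)
Node 0 (S = 115): continuation = e^(−0.07)·[0.8625·0.0000 + 0.1375·4.5000] = 0.5767; exercise value = 0.0000 ≤ continuation, so V_0 = 0.5767

$0.58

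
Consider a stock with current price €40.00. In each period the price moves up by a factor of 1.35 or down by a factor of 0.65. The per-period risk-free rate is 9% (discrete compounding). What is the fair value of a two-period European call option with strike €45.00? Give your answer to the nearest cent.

Risk-neutral probability p = (1 + 0.09 − 0.65)/(1.35 − 0.65) = 0.4400/0.7000 = 0.6286
Terminal stock prices: S_uu = 72.9, S_ud = 35.1, S_dd = 16.9
Terminal payoffs (S − K): max(27.9, 0) = 27.9, max(-9.9, 0) = 0, max(-28.1, 0) = 0
Node u (S = 54): V_u = 1/1.09·[0.6286·27.9000 + 0.3714·0.0000] = 16.0891
Node d (S = 26): V_d = 1/1.09·[0.6286·0.0000 + 0.3714·0.0000] = 0.0000
Node 0 (S = 40): V_0 = 1/1.09·[0.6286·16.0891 + 0.3714·0.0000] = 9.2781

€9.28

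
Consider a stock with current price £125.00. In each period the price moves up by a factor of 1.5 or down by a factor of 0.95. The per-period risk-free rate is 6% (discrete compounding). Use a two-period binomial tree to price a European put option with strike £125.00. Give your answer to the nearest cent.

Risk-neutral probability p = (1 + 0.06 − 0.95)/(1.5 − 0.95) = 0.1100/0.5500 = 0.2000
Terminal stock prices: S_uu = 281.2, S_ud = 178.1, S_dd = 112.8
Terminal payoffs (K − S): max(-156.2, 0) = 0, max(-53.12, 0) = 0, max(12.19, 0) = 12.19
Node u (S = 187.5): V_u = 1/1.06·[0.2000·0.0000 + 0.8000·0.0000] = 0.0000
Node d (S = 118.8): V_d = 1/1.06·[0.2000·0.0000 + 0.8000·12.1875] = 9.1981
Node 0 (S = 125): V_0 = 1/1.06·[0.2000·0.0000 + 0.8000·9.1981] = 6.9420

£6.94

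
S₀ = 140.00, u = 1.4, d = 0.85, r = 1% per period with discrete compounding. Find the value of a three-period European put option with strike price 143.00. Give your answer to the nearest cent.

Risk-neutral probability p = (1 + 0.01 − 0.85)/(1.4 − 0.85) = 0.1600/0.5500 = 0.2909
Terminal stock prices: S_uuu = 384.2, S_uud = 233.2, S_udd = 141.6, S_ddd = 85.98
Terminal payoffs (K − S): max(-241.2, 0) = 0, max(-90.24, 0) = 0, max(1.39, 0) = 1.39, max(57.02, 0) = 57.02
Node uu (S = 274.4): V_uu = 1/1.01·[0.2909·0.0000 + 0.7091·0.0000] = 0.0000
Node ud (S = 166.6): V_ud = 1/1.01·[0.2909·0.0000 + 0.7091·1.3900] = 0.9759
Node dd (S = 101.1): V_dd = 1/1.01·[0.2909·1.3900 + 0.7091·57.0225] = 40.4342
Node u (S = 196): V_u = 1/1.01·[0.2909·0.0000 + 0.7091·0.9759] = 0.6851
Node d (S = 119): V_d = 1/1.01·[0.2909·0.9759 + 0.7091·40.4342] = 28.6687
Node 0 (S = 140): V_0 = 1/1.01·[0.2909·0.6851 + 0.7091·28.6687] = 20.3248

20.32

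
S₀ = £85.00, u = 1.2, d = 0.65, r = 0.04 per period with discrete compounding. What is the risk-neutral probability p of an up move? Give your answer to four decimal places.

Risk-neutral probability p = (1 + 0.04 − 0.65)/(1.2 − 0.65) = 0.3900/0.5500 = 0.7091

p = 0.7091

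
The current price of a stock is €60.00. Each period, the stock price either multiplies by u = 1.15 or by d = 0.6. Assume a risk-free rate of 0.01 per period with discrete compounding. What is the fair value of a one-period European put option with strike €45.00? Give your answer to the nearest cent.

€2.27

Risk-neutral probability p = (1 + 0.01 − 0.6)/(1.15 − 0.6) = 0.4100/0.5500 = 0.7455
Terminal stock prices: S_u = 69, S_d = 36
Terminal payoffs (K − S): max(-24, 0) = 0, max(9, 0) = 9
Node 0 (S = 60): V_0 = 1/1.01·[0.7455·0.0000 + 0.2545·9.0000] = 2.2682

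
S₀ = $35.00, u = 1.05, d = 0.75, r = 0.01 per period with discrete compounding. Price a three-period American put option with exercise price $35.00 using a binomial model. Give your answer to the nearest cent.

Risk-neutral probability p = (1 + 0.01 − 0.75)/(1.05 − 0.75) = 0.2600/0.3000 = 0.8667
Terminal stock prices: S_uuu = 40.52, S_uud = 28.94, S_udd = 20.67, S_ddd = 14.77
Terminal payoffs (K − S): max(-5.517, 0) = 0, max(6.059, 0) = 6.059, max(14.33, 0) = 14.33, max(20.23, 0) = 20.23
Node uu (S = 38.59): continuation = 1/1.01·[0.8667·0.0000 + 0.1333·6.0594] = 0.7999; exercise value = 0.0000 ≤ continuation, so V_uu = 0.7999
Node ud (S = 27.56): continuation = 1/1.01·[0.8667·6.0594 + 0.1333·14.3281] = 7.0910; exercise value = 7.4375 > continuation, so V_ud = 7.4375 (exercise)
Node dd (S = 19.69): continuation = 1/1.01·[0.8667·14.3281 + 0.1333·20.2344] = 14.9660; exercise value = 15.3125 > continuation, so V_dd = 15.3125 (exercise)
Node u (S = 36.75): continuation = 1/1.01·[0.8667·0.7999 + 0.1333·7.4375] = 1.6682; exercise value = 0.0000 ≤ continuation, so V_u = 1.6682
Node d (S = 26.25): continuation = 1/1.01·[0.8667·7.4375 + 0.1333·15.3125] = 8.4035; exercise value = 8.7500 > continuation, so V_d = 8.7500 (exercise)
Node 0 (S = 35): continuation = 1/1.01·[0.8667·1.6682 + 0.1333·8.7500] = 2.5866; exercise value = 0.0000 ≤ continuation, so V_0 = 2.5866

$2.59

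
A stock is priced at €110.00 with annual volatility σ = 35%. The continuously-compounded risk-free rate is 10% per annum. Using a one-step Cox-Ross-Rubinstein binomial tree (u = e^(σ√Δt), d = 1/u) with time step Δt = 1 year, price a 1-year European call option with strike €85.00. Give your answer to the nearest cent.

€36.06

CRR parameters: u = e^(σ√Δt) = e^(0.35·√1) = 1.4191, d = 1/u = 0.7047
Per-period rate: rΔt = 0.1·1 = 0.1, so R = e^0.1 = 1.1052
Risk-neutral probability p = (e^0.1 − 0.7047)/(1.4191 − 0.7047) = 0.4005/0.7144 = 0.5606
Terminal stock prices: S_u = 156.1, S_d = 77.52
Terminal payoffs (S − K): max(71.1, 0) = 71.1, max(-7.484, 0) = 0
Node 0 (S = 110): V_0 = e^(−0.1)·[0.5606·71.0974 + 0.4394·0.0000] = 36.0645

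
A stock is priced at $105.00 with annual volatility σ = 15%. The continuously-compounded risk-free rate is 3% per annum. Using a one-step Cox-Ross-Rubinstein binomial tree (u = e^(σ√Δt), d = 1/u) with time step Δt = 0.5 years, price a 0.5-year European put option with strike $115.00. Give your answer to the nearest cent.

$9.23

CRR parameters: u = e^(σ√Δt) = e^(0.15·√0.5) = 1.1119, d = 1/u = 0.8994
Per-period rate: rΔt = 0.03·0.5 = 0.015, so R = e^0.015 = 1.0151
Risk-neutral probability p = (e^0.015 − 0.8994)/(1.1119 − 0.8994) = 0.1157/0.2125 = 0.5446
Terminal stock prices: S_u = 116.7, S_d = 94.43
Terminal payoffs (K − S): max(-1.749, 0) = 0, max(20.57, 0) = 20.57
Node 0 (S = 105): V_0 = e^(−0.015)·[0.5446·0.0000 + 0.4554·20.5666] = 9.2262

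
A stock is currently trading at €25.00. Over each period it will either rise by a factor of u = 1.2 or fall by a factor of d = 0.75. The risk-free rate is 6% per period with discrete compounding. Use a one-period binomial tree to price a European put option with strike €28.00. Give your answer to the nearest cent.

Risk-neutral probability p = (1 + 0.06 − 0.75)/(1.2 − 0.75) = 0.3100/0.4500 = 0.6889
Terminal stock prices: S_u = 30, S_d = 18.75
Terminal payoffs (K − S): max(-2, 0) = 0, max(9.25, 0) = 9.25
Node 0 (S = 25): V_0 = 1/1.06·[0.6889·0.0000 + 0.3111·9.2500] = 2.7149

€2.71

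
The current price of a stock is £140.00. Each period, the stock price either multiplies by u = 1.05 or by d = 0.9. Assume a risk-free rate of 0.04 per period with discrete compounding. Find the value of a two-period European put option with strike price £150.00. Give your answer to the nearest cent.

Risk-neutral probability p = (1 + 0.04 − 0.9)/(1.05 − 0.9) = 0.1400/0.1500 = 0.9333
Terminal stock prices: S_uu = 154.3, S_ud = 132.3, S_dd = 113.4
Terminal payoffs (K − S): max(-4.35, 0) = 0, max(17.7, 0) = 17.7, max(36.6, 0) = 36.6
Node u (S = 147): V_u = 1/1.04·[0.9333·0.0000 + 0.0667·17.7000] = 1.1346
Node d (S = 126): V_d = 1/1.04·[0.9333·17.7000 + 0.0667·36.6000] = 18.2308
Node 0 (S = 140): V_0 = 1/1.04·[0.9333·1.1346 + 0.0667·18.2308] = 2.1869

£2.19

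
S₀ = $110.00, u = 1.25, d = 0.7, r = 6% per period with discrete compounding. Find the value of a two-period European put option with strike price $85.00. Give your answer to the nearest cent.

Risk-neutral probability p = (1 + 0.06 − 0.7)/(1.25 − 0.7) = 0.3600/0.5500 = 0.6545
Terminal stock prices: S_uu = 171.9, S_ud = 96.25, S_dd = 53.9
Terminal payoffs (K − S): max(-86.88, 0) = 0, max(-11.25, 0) = 0, max(31.1, 0) = 31.1
Node u (S = 137.5): V_u = 1/1.06·[0.6545·0.0000 + 0.3455·0.0000] = 0.0000
Node d (S = 77): V_d = 1/1.06·[0.6545·0.0000 + 0.3455·31.1000] = 10.1355
Node 0 (S = 110): V_0 = 1/1.06·[0.6545·0.0000 + 0.3455·10.1355] = 3.3032

$3.30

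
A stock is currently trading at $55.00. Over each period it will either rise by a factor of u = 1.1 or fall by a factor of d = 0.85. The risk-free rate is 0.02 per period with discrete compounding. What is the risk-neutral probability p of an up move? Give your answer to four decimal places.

Risk-neutral probability p = (1 + 0.02 − 0.85)/(1.1 − 0.85) = 0.1700/0.2500 = 0.6800

p = 0.6800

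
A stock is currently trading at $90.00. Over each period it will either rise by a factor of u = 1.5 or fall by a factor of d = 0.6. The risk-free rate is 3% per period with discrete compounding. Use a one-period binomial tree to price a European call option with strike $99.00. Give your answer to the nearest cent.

Risk-neutral probability p = (1 + 0.03 − 0.6)/(1.5 − 0.6) = 0.4300/0.9000 = 0.4778
Terminal stock prices: S_u = 135, S_d = 54
Terminal payoffs (S − K): max(36, 0) = 36, max(-45, 0) = 0
Node 0 (S = 90): V_0 = 1/1.03·[0.4778·36.0000 + 0.5222·0.0000] = 16.6990

$16.70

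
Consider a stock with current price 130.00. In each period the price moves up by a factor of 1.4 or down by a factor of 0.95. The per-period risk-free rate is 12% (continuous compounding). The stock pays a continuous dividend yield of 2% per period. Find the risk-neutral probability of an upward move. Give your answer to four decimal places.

p = 0.3448

Per-period risk-free factor R = e^0.12 = 1.1275; dividend-adjusted growth = e^(0.12−0.02) = 1.1052.
Risk-neutral probability p = (1.1052 − 0.95)/(1.4 − 0.95) = 0.1552/0.4500 = 0.3448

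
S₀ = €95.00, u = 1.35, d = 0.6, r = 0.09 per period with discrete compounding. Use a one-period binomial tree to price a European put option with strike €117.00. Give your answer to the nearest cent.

Risk-neutral probability p = (1 + 0.09 − 0.6)/(1.35 − 0.6) = 0.4900/0.7500 = 0.6533
Terminal stock prices: S_u = 128.2, S_d = 57
Terminal payoffs (K − S): max(-11.25, 0) = 0, max(60, 0) = 60
Node 0 (S = 95): V_0 = 1/1.09·[0.6533·0.0000 + 0.3467·60.0000] = 19.0826

€19.08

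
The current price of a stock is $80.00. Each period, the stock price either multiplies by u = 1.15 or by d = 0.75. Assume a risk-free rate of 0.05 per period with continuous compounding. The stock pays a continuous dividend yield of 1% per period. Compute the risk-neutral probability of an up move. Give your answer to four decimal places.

Per-period risk-free factor R = e^0.05 = 1.0513; dividend-adjusted growth = e^(0.05−0.01) = 1.0408.
Risk-neutral probability p = (1.0408 − 0.75)/(1.15 − 0.75) = 0.2908/0.4000 = 0.7270

p = 0.7270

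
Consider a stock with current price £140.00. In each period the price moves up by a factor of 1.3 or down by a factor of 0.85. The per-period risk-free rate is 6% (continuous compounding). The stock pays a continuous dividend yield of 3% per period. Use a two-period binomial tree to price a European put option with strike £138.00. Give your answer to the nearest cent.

Per-period risk-free factor R = e^0.06 = 1.0618; dividend-adjusted growth = e^(0.06−0.03) = 1.0305.
Risk-neutral probability p = (1.0305 − 0.85)/(1.3 − 0.85) = 0.1805/0.4500 = 0.4010
Terminal stock prices: S_uu = 236.6, S_ud = 154.7, S_dd = 101.1
Terminal payoffs (K − S): max(-98.6, 0) = 0, max(-16.7, 0) = 0, max(36.85, 0) = 36.85
Node u (S = 182): V_u = e^(−0.06)·[0.4010·0.0000 + 0.5990·0.0000] = 0.0000
Node d (S = 119): V_d = e^(−0.06)·[0.4010·0.0000 + 0.5990·36.8500] = 20.7874
Node 0 (S = 140): V_0 = e^(−0.06)·[0.4010·0.0000 + 0.5990·20.7874] = 11.7263

£11.73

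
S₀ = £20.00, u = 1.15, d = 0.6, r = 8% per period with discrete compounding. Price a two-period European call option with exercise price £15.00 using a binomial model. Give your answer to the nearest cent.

£7.48

Risk-neutral probability p = (1 + 0.08 − 0.6)/(1.15 − 0.6) = 0.4800/0.5500 = 0.8727
Terminal stock prices: S_uu = 26.45, S_ud = 13.8, S_dd = 7.2
Terminal payoffs (S − K): max(11.45, 0) = 11.45, max(-1.2, 0) = 0, max(-7.8, 0) = 0
Node u (S = 23): V_u = 1/1.08·[0.8727·11.4500 + 0.1273·0.0000] = 9.2525
Node d (S = 12): V_d = 1/1.08·[0.8727·0.0000 + 0.1273·0.0000] = 0.0000
Node 0 (S = 20): V_0 = 1/1.08·[0.8727·9.2525 + 0.1273·0.0000] = 7.4768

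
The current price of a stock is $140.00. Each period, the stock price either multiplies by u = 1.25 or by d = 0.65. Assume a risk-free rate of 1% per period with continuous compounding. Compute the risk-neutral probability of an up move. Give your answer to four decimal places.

p = 0.6001

Risk-neutral probability p = (e^0.01 − 0.65)/(1.25 − 0.65) = 0.3601/0.6000 = 0.6001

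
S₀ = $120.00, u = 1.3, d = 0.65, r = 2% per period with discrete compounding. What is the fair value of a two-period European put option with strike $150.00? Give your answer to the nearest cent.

Risk-neutral probability p = (1 + 0.02 − 0.65)/(1.3 − 0.65) = 0.3700/0.6500 = 0.5692
Terminal stock prices: S_uu = 202.8, S_ud = 101.4, S_dd = 50.7
Terminal payoffs (K − S): max(-52.8, 0) = 0, max(48.6, 0) = 48.6, max(99.3, 0) = 99.3
Node u (S = 156): V_u = 1/1.02·[0.5692·0.0000 + 0.4308·48.6000] = 20.5249
Node d (S = 78): V_d = 1/1.02·[0.5692·48.6000 + 0.4308·99.3000] = 69.0588
Node 0 (S = 120): V_0 = 1/1.02·[0.5692·20.5249 + 0.4308·69.0588] = 40.6194

$40.62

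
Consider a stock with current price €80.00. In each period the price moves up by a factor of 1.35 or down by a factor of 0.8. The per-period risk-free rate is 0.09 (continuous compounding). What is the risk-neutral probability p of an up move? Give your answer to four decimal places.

p = 0.5349

Risk-neutral probability p = (e^0.09 − 0.8)/(1.35 − 0.8) = 0.2942/0.5500 = 0.5349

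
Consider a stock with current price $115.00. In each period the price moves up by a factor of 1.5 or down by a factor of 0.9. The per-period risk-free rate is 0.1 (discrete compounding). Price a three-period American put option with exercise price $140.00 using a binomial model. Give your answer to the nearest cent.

$25.00

Risk-neutral probability p = (1 + 0.1 − 0.9)/(1.5 − 0.9) = 0.2000/0.6000 = 0.3333
Terminal stock prices: S_uuu = 388.1, S_uud = 232.9, S_udd = 139.7, S_ddd = 83.84
Terminal payoffs (K − S): max(-248.1, 0) = 0, max(-92.88, 0) = 0, max(0.275, 0) = 0.275, max(56.16, 0) = 56.16
Node uu (S = 258.8): continuation = 1/1.1·[0.3333·0.0000 + 0.6667·0.0000] = 0.0000; exercise value = 0.0000 ≤ continuation, so V_uu = 0.0000
Node ud (S = 155.2): continuation = 1/1.1·[0.3333·0.0000 + 0.6667·0.2750] = 0.1667; exercise value = 0.0000 ≤ continuation, so V_ud = 0.1667
Node dd (S = 93.15): continuation = 1/1.1·[0.3333·0.2750 + 0.6667·56.1650] = 34.1227; exercise value = 46.8500 > continuation, so V_dd = 46.8500 (exercise)
Node u (S = 172.5): continuation = 1/1.1·[0.3333·0.0000 + 0.6667·0.1667] = 0.1010; exercise value = 0.0000 ≤ continuation, so V_u = 0.1010
Node d (S = 103.5): continuation = 1/1.1·[0.3333·0.1667 + 0.6667·46.8500] = 28.4444; exercise value = 36.5000 > continuation, so V_d = 36.5000 (exercise)
Node 0 (S = 115): continuation = 1/1.1·[0.3333·0.1010 + 0.6667·36.5000] = 22.1518; exercise value = 25.0000 > continuation, so V_0 = 25.0000 (exercise)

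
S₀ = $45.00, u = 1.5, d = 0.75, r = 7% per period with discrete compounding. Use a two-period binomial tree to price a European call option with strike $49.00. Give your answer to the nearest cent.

$9.00

Risk-neutral probability p = (1 + 0.07 − 0.75)/(1.5 − 0.75) = 0.3200/0.7500 = 0.4267
Terminal stock prices: S_uu = 101.2, S_ud = 50.62, S_dd = 25.31
Terminal payoffs (S − K): max(52.25, 0) = 52.25, max(1.625, 0) = 1.625, max(-23.69, 0) = 0
Node u (S = 67.5): V_u = 1/1.07·[0.4267·52.2500 + 0.5733·1.6250] = 21.7056
Node d (S = 33.75): V_d = 1/1.07·[0.4267·1.6250 + 0.5733·0.0000] = 0.6480
Node 0 (S = 45): V_0 = 1/1.07·[0.4267·21.7056 + 0.5733·0.6480] = 9.0024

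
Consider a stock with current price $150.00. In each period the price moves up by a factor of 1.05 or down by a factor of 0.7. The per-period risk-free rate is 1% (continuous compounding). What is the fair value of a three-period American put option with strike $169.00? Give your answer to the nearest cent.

Risk-neutral probability p = (e^0.01 − 0.7)/(1.05 − 0.7) = 0.3101/0.3500 = 0.8859
Terminal stock prices: S_uuu = 173.6, S_uud = 115.8, S_udd = 77.17, S_ddd = 51.45
Terminal payoffs (K − S): max(-4.644, 0) = 0, max(53.24, 0) = 53.24, max(91.83, 0) = 91.83, max(117.6, 0) = 117.6
Node uu (S = 165.4): continuation = e^(−0.01)·[0.8859·0.0000 + 0.1141·53.2375] = 6.0162; exercise value = 3.6250 ≤ continuation, so V_uu = 6.0162
Node ud (S = 110.2): continuation = e^(−0.01)·[0.8859·53.2375 + 0.1141·91.8250] = 57.0684; exercise value = 58.7500 > continuation, so V_ud = 58.7500 (exercise)
Node dd (S = 73.5): continuation = e^(−0.01)·[0.8859·91.8250 + 0.1141·117.5500] = 93.8184; exercise value = 95.5000 > continuation, so V_dd = 95.5000 (exercise)
Node u (S = 157.5): continuation = e^(−0.01)·[0.8859·6.0162 + 0.1141·58.7500] = 11.9156; exercise value = 11.5000 ≤ continuation, so V_u = 11.9156
Node d (S = 105): continuation = e^(−0.01)·[0.8859·58.7500 + 0.1141·95.5000] = 62.3184; exercise value = 64.0000 > continuation, so V_d = 64.0000 (exercise)
Node 0 (S = 150): continuation = e^(−0.01)·[0.8859·11.9156 + 0.1141·64.0000] = 17.6829; exercise value = 19.0000 > continuation, so V_0 = 19.0000 (exercise)

$19.00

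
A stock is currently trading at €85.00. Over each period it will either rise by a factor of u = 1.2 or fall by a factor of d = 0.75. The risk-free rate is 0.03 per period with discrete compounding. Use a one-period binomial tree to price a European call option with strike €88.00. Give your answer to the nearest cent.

€8.46

Risk-neutral probability p = (1 + 0.03 − 0.75)/(1.2 − 0.75) = 0.2800/0.4500 = 0.6222
Terminal stock prices: S_u = 102, S_d = 63.75
Terminal payoffs (S − K): max(14, 0) = 14, max(-24.25, 0) = 0
Node 0 (S = 85): V_0 = 1/1.03·[0.6222·14.0000 + 0.3778·0.0000] = 8.4574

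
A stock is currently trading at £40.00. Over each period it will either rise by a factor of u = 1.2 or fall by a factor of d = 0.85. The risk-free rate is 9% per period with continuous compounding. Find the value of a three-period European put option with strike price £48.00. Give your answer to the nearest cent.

Risk-neutral probability p = (e^0.09 − 0.85)/(1.2 − 0.85) = 0.2442/0.3500 = 0.6976
Terminal stock prices: S_uuu = 69.12, S_uud = 48.96, S_udd = 34.68, S_ddd = 24.56
Terminal payoffs (K − S): max(-21.12, 0) = 0, max(-0.96, 0) = 0, max(13.32, 0) = 13.32, max(23.44, 0) = 23.44
Node uu (S = 57.6): V_uu = e^(−0.09)·[0.6976·0.0000 + 0.3024·0.0000] = 0.0000
Node ud (S = 40.8): V_ud = e^(−0.09)·[0.6976·0.0000 + 0.3024·13.3200] = 3.6808
Node dd (S = 28.9): V_dd = e^(−0.09)·[0.6976·13.3200 + 0.3024·23.4350] = 14.9687
Node u (S = 48): V_u = e^(−0.09)·[0.6976·0.0000 + 0.3024·3.6808] = 1.0171
Node d (S = 34): V_d = e^(−0.09)·[0.6976·3.6808 + 0.3024·14.9687] = 6.4832
Node 0 (S = 40): V_0 = e^(−0.09)·[0.6976·1.0171 + 0.3024·6.4832] = 2.4401

£2.44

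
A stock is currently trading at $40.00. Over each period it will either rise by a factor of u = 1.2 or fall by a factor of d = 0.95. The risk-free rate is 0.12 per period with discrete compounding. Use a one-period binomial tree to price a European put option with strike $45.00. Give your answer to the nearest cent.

$2.00

Risk-neutral probability p = (1 + 0.12 − 0.95)/(1.2 − 0.95) = 0.1700/0.2500 = 0.6800
Terminal stock prices: S_u = 48, S_d = 38
Terminal payoffs (K − S): max(-3, 0) = 0, max(7, 0) = 7
Node 0 (S = 40): V_0 = 1/1.12·[0.6800·0.0000 + 0.3200·7.0000] = 2.0000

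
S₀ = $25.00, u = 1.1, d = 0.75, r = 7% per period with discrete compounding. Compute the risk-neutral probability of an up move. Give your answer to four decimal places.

p = 0.9143

Risk-neutral probability p = (1 + 0.07 − 0.75)/(1.1 − 0.75) = 0.3200/0.3500 = 0.9143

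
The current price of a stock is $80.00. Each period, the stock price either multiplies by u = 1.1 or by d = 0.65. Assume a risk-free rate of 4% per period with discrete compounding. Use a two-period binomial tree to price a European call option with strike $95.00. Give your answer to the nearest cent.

Risk-neutral probability p = (1 + 0.04 − 0.65)/(1.1 − 0.65) = 0.3900/0.4500 = 0.8667
Terminal stock prices: S_uu = 96.8, S_ud = 57.2, S_dd = 33.8
Terminal payoffs (S − K): max(1.8, 0) = 1.8, max(-37.8, 0) = 0, max(-61.2, 0) = 0
Node u (S = 88): V_u = 1/1.04·[0.8667·1.8000 + 0.1333·0.0000] = 1.5000
Node d (S = 52): V_d = 1/1.04·[0.8667·0.0000 + 0.1333·0.0000] = 0.0000
Node 0 (S = 80): V_0 = 1/1.04·[0.8667·1.5000 + 0.1333·0.0000] = 1.2500

$1.25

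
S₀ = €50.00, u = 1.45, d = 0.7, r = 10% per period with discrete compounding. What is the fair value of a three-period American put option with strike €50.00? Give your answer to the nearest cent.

€7.63

Risk-neutral probability p = (1 + 0.1 − 0.7)/(1.45 − 0.7) = 0.4000/0.7500 = 0.5333
Terminal stock prices: S_uuu = 152.4, S_uud = 73.59, S_udd = 35.52, S_ddd = 17.15
Terminal payoffs (K − S): max(-102.4, 0) = 0, max(-23.59, 0) = 0, max(14.48, 0) = 14.48, max(32.85, 0) = 32.85
Node uu (S = 105.1): continuation = 1/1.1·[0.5333·0.0000 + 0.4667·0.0000] = 0.0000; exercise value = 0.0000 ≤ continuation, so V_uu = 0.0000
Node ud (S = 50.75): continuation = 1/1.1·[0.5333·0.0000 + 0.4667·14.4750] = 6.1409; exercise value = 0.0000 ≤ continuation, so V_ud = 6.1409
Node dd (S = 24.5): continuation = 1/1.1·[0.5333·14.4750 + 0.4667·32.8500] = 20.9545; exercise value = 25.5000 > continuation, so V_dd = 25.5000 (exercise)
Node u (S = 72.5): continuation = 1/1.1·[0.5333·0.0000 + 0.4667·6.1409] = 2.6052; exercise value = 0.0000 ≤ continuation, so V_u = 2.6052
Node d (S = 35): continuation = 1/1.1·[0.5333·6.1409 + 0.4667·25.5000] = 13.7956; exercise value = 15.0000 > continuation, so V_d = 15.0000 (exercise)
Node 0 (S = 50): continuation = 1/1.1·[0.5333·2.6052 + 0.4667·15.0000] = 7.6268; exercise value = 0.0000 ≤ continuation, so V_0 = 7.6268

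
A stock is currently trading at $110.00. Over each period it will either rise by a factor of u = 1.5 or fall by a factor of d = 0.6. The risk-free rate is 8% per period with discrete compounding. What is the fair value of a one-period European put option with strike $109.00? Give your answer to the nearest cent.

$18.58

Risk-neutral probability p = (1 + 0.08 − 0.6)/(1.5 − 0.6) = 0.4800/0.9000 = 0.5333
Terminal stock prices: S_u = 165, S_d = 66
Terminal payoffs (K − S): max(-56, 0) = 0, max(43, 0) = 43
Node 0 (S = 110): V_0 = 1/1.08·[0.5333·0.0000 + 0.4667·43.0000] = 18.5802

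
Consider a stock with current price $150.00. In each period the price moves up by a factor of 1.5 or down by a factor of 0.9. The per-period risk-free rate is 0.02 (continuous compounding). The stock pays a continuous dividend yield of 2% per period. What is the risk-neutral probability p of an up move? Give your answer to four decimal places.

Per-period risk-free factor R = e^0.02 = 1.0202; dividend-adjusted growth = e^(0.02−0.02) = 1.0000.
Risk-neutral probability p = (1.0000 − 0.9)/(1.5 − 0.9) = 0.1000/0.6000 = 0.1667

p = 0.1667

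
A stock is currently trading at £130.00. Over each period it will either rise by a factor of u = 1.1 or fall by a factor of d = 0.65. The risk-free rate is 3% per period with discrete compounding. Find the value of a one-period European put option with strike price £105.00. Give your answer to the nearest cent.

Risk-neutral probability p = (1 + 0.03 − 0.65)/(1.1 − 0.65) = 0.3800/0.4500 = 0.8444
Terminal stock prices: S_u = 143, S_d = 84.5
Terminal payoffs (K − S): max(-38, 0) = 0, max(20.5, 0) = 20.5
Node 0 (S = 130): V_0 = 1/1.03·[0.8444·0.0000 + 0.1556·20.5000] = 3.0960

£3.10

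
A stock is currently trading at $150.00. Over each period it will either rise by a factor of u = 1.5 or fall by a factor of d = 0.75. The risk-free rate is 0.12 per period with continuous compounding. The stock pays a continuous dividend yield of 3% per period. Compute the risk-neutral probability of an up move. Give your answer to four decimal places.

p = 0.4589

Per-period risk-free factor R = e^0.12 = 1.1275; dividend-adjusted growth = e^(0.12−0.03) = 1.0942.
Risk-neutral probability p = (1.0942 − 0.75)/(1.5 − 0.75) = 0.3442/0.7500 = 0.4589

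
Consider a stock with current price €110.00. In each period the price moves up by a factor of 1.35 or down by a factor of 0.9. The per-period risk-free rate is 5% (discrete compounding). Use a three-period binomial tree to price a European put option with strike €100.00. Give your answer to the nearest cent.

€5.07

Risk-neutral probability p = (1 + 0.05 − 0.9)/(1.35 − 0.9) = 0.1500/0.4500 = 0.3333
Terminal stock prices: S_uuu = 270.6, S_uud = 180.4, S_udd = 120.3, S_ddd = 80.19
Terminal payoffs (K − S): max(-170.6, 0) = 0, max(-80.43, 0) = 0, max(-20.29, 0) = 0, max(19.81, 0) = 19.81
Node uu (S = 200.5): V_uu = 1/1.05·[0.3333·0.0000 + 0.6667·0.0000] = 0.0000
Node ud (S = 133.7): V_ud = 1/1.05·[0.3333·0.0000 + 0.6667·0.0000] = 0.0000
Node dd (S = 89.1): V_dd = 1/1.05·[0.3333·0.0000 + 0.6667·19.8100] = 12.5778
Node u (S = 148.5): V_u = 1/1.05·[0.3333·0.0000 + 0.6667·0.0000] = 0.0000
Node d (S = 99): V_d = 1/1.05·[0.3333·0.0000 + 0.6667·12.5778] = 7.9859
Node 0 (S = 110): V_0 = 1/1.05·[0.3333·0.0000 + 0.6667·7.9859] = 5.0704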